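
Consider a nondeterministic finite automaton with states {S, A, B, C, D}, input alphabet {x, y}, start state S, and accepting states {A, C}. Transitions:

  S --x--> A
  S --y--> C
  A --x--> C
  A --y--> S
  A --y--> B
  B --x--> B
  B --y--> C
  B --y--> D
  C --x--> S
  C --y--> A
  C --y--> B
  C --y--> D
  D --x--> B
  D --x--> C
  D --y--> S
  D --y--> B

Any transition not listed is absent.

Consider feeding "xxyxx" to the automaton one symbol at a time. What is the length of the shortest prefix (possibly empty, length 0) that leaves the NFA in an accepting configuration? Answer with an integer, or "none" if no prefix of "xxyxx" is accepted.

Start in {S}.
Read 'x': {S} → {A}.
None of the earlier sets intersect F, but {A} does.

1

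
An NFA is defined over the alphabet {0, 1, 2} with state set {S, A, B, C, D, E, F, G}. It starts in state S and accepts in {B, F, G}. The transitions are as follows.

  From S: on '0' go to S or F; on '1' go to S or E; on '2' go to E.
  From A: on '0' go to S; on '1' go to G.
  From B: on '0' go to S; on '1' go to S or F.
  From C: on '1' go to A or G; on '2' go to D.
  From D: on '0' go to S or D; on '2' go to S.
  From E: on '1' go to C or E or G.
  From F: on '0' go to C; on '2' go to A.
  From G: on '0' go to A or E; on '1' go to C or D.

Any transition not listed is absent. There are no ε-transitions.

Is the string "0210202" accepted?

No

Start in {S}.
Read '0': S→{S, F}; now {S, F}.
Read '2': S→{E}, F→{A}; now {A, E}.
Read '1': A→{G}, E→{C, E, G}; now {C, E, G}.
Read '0': C→∅, E→∅, G→{A, E}; now {A, E}.
Read '2': A→∅, E→∅; now ∅.
The set is empty and remains empty for the remaining 2 symbols.
The final set ∅ contains no accepting state.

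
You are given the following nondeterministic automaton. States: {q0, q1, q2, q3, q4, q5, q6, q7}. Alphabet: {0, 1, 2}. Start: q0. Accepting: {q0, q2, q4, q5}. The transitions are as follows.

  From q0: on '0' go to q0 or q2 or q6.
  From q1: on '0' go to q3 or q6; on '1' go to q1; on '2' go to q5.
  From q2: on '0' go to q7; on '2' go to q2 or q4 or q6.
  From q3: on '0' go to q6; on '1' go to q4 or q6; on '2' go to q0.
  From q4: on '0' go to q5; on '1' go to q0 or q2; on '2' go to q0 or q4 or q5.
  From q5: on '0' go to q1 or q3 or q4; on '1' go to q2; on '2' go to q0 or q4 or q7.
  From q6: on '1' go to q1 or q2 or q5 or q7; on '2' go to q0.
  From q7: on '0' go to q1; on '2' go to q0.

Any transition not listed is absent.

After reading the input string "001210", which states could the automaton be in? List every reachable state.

{q0, q1, q2, q3, q4, q6, q7}

Start in {q0}.
Read '0': q0→{q0, q2, q6}; now {q0, q2, q6}.
Read '0': q0→{q0, q2, q6}, q2→{q7}, q6→∅; now {q0, q2, q6, q7}.
Read '1': q0→∅, q2→∅, q6→{q1, q2, q5, q7}, q7→∅; now {q1, q2, q5, q7}.
Read '2': q1→{q5}, q2→{q2, q4, q6}, q5→{q0, q4, q7}, q7→{q0}; now {q0, q2, q4, q5, q6, q7}.
Read '1': q0→∅, q2→∅, q4→{q0, q2}, q5→{q2}, q6→{q1, q2, q5, q7}, q7→∅; now {q0, q1, q2, q5, q7}.
Read '0': q0→{q0, q2, q6}, q1→{q3, q6}, q2→{q7}, q5→{q1, q3, q4}, q7→{q1}; now {q0, q1, q2, q3, q4, q6, q7}.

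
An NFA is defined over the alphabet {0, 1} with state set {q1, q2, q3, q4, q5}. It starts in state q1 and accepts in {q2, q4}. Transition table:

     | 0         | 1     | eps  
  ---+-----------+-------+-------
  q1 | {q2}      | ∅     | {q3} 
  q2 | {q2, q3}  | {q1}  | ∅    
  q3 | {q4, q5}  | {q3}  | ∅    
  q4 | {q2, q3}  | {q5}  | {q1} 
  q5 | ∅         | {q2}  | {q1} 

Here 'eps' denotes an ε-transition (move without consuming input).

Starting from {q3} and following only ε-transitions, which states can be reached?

{q3}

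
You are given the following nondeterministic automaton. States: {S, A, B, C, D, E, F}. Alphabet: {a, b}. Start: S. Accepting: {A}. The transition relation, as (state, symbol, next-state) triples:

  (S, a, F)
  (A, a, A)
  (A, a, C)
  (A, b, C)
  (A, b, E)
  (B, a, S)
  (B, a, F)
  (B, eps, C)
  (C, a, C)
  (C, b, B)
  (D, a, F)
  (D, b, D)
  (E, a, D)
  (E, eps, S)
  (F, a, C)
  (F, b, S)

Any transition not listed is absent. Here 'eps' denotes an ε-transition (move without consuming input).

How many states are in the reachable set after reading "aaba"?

3

Start in {S}.
Read 'a': {S} → {F}.
Read 'a': {F} → {C}.
Read 'b': {C} → {B, C}.
Read 'a': {B, C} → {S, C, F}.
That set has 3 states.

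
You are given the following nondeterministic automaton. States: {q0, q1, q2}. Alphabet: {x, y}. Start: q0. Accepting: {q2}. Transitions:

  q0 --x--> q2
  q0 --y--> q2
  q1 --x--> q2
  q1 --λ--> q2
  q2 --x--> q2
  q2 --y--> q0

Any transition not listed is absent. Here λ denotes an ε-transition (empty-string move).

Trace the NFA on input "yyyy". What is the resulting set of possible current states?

{q0}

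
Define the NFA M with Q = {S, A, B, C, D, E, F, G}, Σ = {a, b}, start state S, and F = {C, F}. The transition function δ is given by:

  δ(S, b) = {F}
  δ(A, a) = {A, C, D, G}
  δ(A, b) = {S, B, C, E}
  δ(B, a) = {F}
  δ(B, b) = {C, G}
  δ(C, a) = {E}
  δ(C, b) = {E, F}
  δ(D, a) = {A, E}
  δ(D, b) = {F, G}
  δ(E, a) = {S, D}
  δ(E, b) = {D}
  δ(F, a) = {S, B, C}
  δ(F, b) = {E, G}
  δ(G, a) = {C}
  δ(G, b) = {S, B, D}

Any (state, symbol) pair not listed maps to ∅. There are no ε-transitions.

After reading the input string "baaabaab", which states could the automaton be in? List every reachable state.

{S, B, C, D, E, F, G}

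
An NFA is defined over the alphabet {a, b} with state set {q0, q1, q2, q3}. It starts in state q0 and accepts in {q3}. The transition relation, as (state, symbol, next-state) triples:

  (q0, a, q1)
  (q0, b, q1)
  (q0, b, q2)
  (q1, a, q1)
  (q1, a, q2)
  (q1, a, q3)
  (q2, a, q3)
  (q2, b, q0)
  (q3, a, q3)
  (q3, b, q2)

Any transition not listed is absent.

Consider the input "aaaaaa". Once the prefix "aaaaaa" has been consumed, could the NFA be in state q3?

Yes

Start in {q0}.
Read 'a': q0→{q1}; now {q1}.
Read 'a': q1→{q1, q2, q3}; now {q1, q2, q3}.
Read 'a': q1→{q1, q2, q3}, q2→{q3}, q3→{q3}; now {q1, q2, q3}.
Read 'a': q1→{q1, q2, q3}, q2→{q3}, q3→{q3}; now {q1, q2, q3}.
Read 'a': q1→{q1, q2, q3}, q2→{q3}, q3→{q3}; now {q1, q2, q3}.
Read 'a': q1→{q1, q2, q3}, q2→{q3}, q3→{q3}; now {q1, q2, q3}.
State q3 is in {q1, q2, q3}.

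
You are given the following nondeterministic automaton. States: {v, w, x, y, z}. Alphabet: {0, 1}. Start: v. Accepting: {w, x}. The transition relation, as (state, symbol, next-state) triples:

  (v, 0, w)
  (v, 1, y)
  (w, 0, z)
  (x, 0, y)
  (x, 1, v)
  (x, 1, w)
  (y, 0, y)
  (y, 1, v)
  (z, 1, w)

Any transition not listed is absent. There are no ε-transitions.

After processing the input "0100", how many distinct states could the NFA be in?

0

Start in {v}.
Read '0': v→{w}; now {w}.
Read '1': w→∅; now ∅.
The set is empty and remains empty for the remaining 2 symbols.
That set has 0 states.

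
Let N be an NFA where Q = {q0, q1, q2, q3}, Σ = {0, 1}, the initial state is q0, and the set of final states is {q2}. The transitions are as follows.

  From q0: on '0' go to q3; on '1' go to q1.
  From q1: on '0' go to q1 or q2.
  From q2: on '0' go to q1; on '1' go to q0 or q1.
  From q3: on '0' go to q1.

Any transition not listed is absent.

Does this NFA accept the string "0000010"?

Yes

Start in {q0}.
Read '0': {q0} → {q3}.
Read '0': {q3} → {q1}.
Read '0': {q1} → {q1, q2}.
Read '0': {q1, q2} → {q1, q2}.
Read '0': {q1, q2} → {q1, q2}.
Read '1': {q1, q2} → {q0, q1}.
Read '0': {q0, q1} → {q1, q2, q3}.
The final set {q1, q2, q3} contains the accepting state q2.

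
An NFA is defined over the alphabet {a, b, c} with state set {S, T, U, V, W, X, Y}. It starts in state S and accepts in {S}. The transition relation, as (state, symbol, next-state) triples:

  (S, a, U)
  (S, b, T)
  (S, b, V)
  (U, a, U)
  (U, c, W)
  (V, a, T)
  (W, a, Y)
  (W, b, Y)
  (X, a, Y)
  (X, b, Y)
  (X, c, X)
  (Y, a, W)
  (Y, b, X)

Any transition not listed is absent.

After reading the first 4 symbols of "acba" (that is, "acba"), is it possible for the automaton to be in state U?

No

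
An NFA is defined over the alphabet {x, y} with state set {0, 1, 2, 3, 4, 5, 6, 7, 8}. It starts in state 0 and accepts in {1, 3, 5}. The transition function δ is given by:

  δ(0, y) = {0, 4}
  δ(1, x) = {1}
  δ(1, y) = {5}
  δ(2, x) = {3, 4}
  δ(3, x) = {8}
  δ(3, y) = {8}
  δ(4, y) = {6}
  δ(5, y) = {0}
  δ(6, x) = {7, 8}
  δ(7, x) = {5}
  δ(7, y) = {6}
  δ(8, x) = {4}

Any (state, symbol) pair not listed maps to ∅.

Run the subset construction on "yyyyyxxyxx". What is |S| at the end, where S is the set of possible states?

2

Start in {0}.
Read 'y': 0→{0, 4}; now {0, 4}.
Read 'y': 0→{0, 4}, 4→{6}; now {0, 4, 6}.
Read 'y': 0→{0, 4}, 4→{6}, 6→∅; now {0, 4, 6}.
Read 'y': 0→{0, 4}, 4→{6}, 6→∅; now {0, 4, 6}.
Read 'y': 0→{0, 4}, 4→{6}, 6→∅; now {0, 4, 6}.
Read 'x': 0→∅, 4→∅, 6→{7, 8}; now {7, 8}.
Read 'x': 7→{5}, 8→{4}; now {4, 5}.
Read 'y': 4→{6}, 5→{0}; now {0, 6}.
Read 'x': 0→∅, 6→{7, 8}; now {7, 8}.
Read 'x': 7→{5}, 8→{4}; now {4, 5}.
That set has 2 states.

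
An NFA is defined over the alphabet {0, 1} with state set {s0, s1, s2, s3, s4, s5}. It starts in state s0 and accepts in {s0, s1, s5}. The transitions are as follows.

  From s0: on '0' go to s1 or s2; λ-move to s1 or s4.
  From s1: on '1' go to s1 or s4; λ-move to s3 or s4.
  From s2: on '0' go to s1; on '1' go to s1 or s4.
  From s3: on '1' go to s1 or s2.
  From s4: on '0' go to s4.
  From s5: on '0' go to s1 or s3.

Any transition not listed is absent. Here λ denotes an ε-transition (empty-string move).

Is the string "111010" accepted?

Yes

Start: ε-closure({s0}) = {s0, s1, s3, s4}.
Read '1': {s0, s1, s3, s4} → {s1, s2, s3, s4}.
Read '1': {s1, s2, s3, s4} → {s1, s2, s3, s4}.
Read '1': {s1, s2, s3, s4} → {s1, s2, s3, s4}.
Read '0': {s1, s2, s3, s4} → {s1, s3, s4}.
Read '1': {s1, s3, s4} → {s1, s2, s3, s4}.
Read '0': {s1, s2, s3, s4} → {s1, s3, s4}.
The final set {s1, s3, s4} contains the accepting state s1.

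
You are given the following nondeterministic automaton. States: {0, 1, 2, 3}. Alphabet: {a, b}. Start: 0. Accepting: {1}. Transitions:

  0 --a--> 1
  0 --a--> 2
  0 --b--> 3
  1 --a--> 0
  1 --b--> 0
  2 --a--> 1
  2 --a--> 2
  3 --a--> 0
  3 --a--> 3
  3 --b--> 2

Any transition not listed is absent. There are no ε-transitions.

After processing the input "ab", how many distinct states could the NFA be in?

Start in {0}.
Read 'a': 0→{1, 2}; now {1, 2}.
Read 'b': 1→{0}, 2→∅; now {0}.
That set has 1 state.

1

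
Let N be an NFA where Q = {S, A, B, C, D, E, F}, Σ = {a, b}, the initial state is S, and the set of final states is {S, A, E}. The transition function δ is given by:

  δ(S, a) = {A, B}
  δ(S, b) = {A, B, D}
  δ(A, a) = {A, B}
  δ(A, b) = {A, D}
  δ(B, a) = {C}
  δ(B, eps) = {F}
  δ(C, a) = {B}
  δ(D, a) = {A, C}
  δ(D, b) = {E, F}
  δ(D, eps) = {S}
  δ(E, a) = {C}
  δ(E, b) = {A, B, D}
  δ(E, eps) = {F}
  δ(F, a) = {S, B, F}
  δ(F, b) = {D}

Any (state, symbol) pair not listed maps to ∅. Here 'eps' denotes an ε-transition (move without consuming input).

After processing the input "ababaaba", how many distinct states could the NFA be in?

Start in {S}.
Read 'a': S→{A, B}; union {A, B}; ε-closure = {A, B, F}.
Read 'b': A→{A, D}, B→∅, F→{D}; union {A, D}; ε-closure = {S, A, D}.
Read 'a': S→{A, B}, A→{A, B}, D→{A, C}; union {A, B, C}; ε-closure = {A, B, C, F}.
Read 'b': A→{A, D}, B→∅, C→∅, F→{D}; union {A, D}; ε-closure = {S, A, D}.
Read 'a': S→{A, B}, A→{A, B}, D→{A, C}; union {A, B, C}; ε-closure = {A, B, C, F}.
Read 'a': A→{A, B}, B→{C}, C→{B}, F→{S, B, F}; now {S, A, B, C, F}.
Read 'b': S→{A, B, D}, A→{A, D}, B→∅, C→∅, F→{D}; union {A, B, D}; ε-closure = {S, A, B, D, F}.
Read 'a': S→{A, B}, A→{A, B}, B→{C}, D→{A, C}, F→{S, B, F}; now {S, A, B, C, F}.
That set has 5 states.

5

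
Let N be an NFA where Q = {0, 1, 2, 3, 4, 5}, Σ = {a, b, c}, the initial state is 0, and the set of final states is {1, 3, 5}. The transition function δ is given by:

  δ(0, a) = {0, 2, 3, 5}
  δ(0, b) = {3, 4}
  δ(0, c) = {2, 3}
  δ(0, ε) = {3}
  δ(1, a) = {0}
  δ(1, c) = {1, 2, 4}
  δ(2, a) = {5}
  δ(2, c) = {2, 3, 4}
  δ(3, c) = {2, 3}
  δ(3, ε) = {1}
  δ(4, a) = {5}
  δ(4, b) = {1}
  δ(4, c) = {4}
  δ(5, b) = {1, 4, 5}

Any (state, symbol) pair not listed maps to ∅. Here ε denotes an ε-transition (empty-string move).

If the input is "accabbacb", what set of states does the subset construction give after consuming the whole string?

Start: ε-closure({0}) = {0, 1, 3}.
Read 'a': {0, 1, 3} → {0, 1, 2, 3, 5}.
Read 'c': {0, 1, 2, 3, 5} → {1, 2, 3, 4}.
Read 'c': {1, 2, 3, 4} → {1, 2, 3, 4}.
Read 'a': {1, 2, 3, 4} → {0, 1, 3, 5}.
Read 'b': {0, 1, 3, 5} → {1, 3, 4, 5}.
Read 'b': {1, 3, 4, 5} → {1, 4, 5}.
Read 'a': {1, 4, 5} → {0, 1, 3, 5}.
Read 'c': {0, 1, 3, 5} → {1, 2, 3, 4}.
Read 'b': {1, 2, 3, 4} → {1}.

{1}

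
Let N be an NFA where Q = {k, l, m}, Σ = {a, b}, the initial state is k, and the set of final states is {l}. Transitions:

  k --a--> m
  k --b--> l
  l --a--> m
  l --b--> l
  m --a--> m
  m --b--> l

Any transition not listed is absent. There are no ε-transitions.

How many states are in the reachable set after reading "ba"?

1

Start in {k}.
Read 'b': {k} → {l}.
Read 'a': {l} → {m}.
That set has 1 state.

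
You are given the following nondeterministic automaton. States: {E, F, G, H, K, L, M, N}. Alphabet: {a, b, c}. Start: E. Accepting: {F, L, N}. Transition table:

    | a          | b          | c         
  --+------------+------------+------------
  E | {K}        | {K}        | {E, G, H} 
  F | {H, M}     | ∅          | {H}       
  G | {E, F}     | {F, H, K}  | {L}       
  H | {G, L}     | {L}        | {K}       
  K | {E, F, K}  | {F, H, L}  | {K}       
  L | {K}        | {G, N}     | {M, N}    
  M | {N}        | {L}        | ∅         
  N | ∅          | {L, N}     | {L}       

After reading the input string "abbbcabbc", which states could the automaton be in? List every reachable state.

{H, K, L, M, N}

Start in {E}.
Read 'a': {E} → {K}.
Read 'b': {K} → {F, H, L}.
Read 'b': {F, H, L} → {G, L, N}.
Read 'b': {G, L, N} → {F, G, H, K, L, N}.
Read 'c': {F, G, H, K, L, N} → {H, K, L, M, N}.
Read 'a': {H, K, L, M, N} → {E, F, G, K, L, N}.
Read 'b': {E, F, G, K, L, N} → {F, G, H, K, L, N}.
Read 'b': {F, G, H, K, L, N} → {F, G, H, K, L, N}.
Read 'c': {F, G, H, K, L, N} → {H, K, L, M, N}.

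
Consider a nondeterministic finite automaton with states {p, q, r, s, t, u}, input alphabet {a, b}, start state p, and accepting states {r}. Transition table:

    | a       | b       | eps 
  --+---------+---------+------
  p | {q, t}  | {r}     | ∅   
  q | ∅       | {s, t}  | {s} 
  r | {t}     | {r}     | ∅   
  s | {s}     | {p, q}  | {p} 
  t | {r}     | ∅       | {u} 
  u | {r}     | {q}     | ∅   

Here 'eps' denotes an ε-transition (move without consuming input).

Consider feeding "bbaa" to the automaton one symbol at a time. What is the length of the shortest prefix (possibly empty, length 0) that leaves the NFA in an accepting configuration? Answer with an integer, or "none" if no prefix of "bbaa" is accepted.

Start in {p}.
Read 'b': {p} → {r}.
None of the earlier sets intersect F, but {r} does.

1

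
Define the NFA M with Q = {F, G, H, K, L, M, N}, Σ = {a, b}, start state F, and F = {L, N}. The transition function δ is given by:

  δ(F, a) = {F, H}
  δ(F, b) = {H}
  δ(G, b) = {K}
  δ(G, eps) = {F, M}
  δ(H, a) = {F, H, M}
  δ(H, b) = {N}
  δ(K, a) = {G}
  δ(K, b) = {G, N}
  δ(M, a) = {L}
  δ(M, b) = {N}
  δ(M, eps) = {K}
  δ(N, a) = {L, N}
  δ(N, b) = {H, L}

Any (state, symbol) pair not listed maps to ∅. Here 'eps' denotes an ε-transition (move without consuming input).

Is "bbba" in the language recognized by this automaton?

No

Start in {F}.
Read 'b': F→{H}; now {H}.
Read 'b': H→{N}; now {N}.
Read 'b': N→{H, L}; now {H, L}.
Read 'a': H→{F, H, M}, L→∅; union {F, H, M}; ε-closure = {F, H, K, M}.
The final set {F, H, K, M} contains no accepting state.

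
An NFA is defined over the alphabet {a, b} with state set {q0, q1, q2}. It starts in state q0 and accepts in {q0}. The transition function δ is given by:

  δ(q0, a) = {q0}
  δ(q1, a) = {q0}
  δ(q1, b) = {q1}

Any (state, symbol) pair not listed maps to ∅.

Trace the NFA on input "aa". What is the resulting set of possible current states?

{q0}

Start in {q0}.
Read 'a': q0→{q0}; now {q0}.
Read 'a': q0→{q0}; now {q0}.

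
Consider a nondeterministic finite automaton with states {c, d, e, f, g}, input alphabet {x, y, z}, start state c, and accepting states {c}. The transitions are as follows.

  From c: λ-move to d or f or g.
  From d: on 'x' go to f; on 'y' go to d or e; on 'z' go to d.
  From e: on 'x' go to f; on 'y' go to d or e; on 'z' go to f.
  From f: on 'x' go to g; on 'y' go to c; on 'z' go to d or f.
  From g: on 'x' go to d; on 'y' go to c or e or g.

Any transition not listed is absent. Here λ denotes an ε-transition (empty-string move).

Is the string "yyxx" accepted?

No

Start: ε-closure({c}) = {c, d, f, g}.
Read 'y': c→∅, d→{d, e}, f→{c}, g→{c, e, g}; union {c, d, e, g}; ε-closure = {c, d, e, f, g}.
Read 'y': c→∅, d→{d, e}, e→{d, e}, f→{c}, g→{c, e, g}; union {c, d, e, g}; ε-closure = {c, d, e, f, g}.
Read 'x': c→∅, d→{f}, e→{f}, f→{g}, g→{d}; now {d, f, g}.
Read 'x': d→{f}, f→{g}, g→{d}; now {d, f, g}.
The final set {d, f, g} contains no accepting state.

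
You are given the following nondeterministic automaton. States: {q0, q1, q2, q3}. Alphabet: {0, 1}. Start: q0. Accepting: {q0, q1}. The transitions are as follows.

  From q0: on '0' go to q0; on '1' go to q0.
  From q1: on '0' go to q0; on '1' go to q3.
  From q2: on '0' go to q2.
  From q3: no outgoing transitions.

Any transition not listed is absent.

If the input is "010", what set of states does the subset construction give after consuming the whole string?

Start in {q0}.
Read '0': {q0} → {q0}.
Read '1': {q0} → {q0}.
Read '0': {q0} → {q0}.

{q0}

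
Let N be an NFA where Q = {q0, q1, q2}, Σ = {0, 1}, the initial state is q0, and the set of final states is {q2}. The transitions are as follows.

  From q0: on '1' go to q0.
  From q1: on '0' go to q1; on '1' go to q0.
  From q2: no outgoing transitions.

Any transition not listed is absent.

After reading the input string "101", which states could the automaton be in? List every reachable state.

Start in {q0}.
Read '1': {q0} → {q0}.
Read '0': {q0} → ∅.
The set is empty and remains empty for the remaining 1 symbol.

∅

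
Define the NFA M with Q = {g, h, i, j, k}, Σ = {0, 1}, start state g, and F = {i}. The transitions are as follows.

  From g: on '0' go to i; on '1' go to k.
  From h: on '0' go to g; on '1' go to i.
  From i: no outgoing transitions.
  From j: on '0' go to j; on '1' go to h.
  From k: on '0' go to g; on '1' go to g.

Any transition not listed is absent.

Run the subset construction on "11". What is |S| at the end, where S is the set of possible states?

1

Start in {g}.
Read '1': g→{k}; now {k}.
Read '1': k→{g}; now {g}.
That set has 1 state.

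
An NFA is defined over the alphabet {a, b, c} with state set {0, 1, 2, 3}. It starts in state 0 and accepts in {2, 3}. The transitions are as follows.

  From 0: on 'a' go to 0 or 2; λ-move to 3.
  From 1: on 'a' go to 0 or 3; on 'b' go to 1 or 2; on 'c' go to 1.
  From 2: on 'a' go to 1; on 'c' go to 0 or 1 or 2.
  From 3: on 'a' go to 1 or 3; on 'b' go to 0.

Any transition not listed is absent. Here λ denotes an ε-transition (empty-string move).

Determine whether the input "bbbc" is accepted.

Start: ε-closure({0}) = {0, 3}.
Read 'b': {0, 3} → {0, 3}.
Read 'b': {0, 3} → {0, 3}.
Read 'b': {0, 3} → {0, 3}.
Read 'c': {0, 3} → ∅.
The final set ∅ contains no accepting state.

No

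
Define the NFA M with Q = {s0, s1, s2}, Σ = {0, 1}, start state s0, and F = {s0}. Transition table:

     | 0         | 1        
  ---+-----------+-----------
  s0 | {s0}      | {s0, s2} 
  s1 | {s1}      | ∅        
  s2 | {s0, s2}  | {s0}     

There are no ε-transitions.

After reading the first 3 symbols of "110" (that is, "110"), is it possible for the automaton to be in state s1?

Start in {s0}.
Read '1': {s0} → {s0, s2}.
Read '1': {s0, s2} → {s0, s2}.
Read '0': {s0, s2} → {s0, s2}.
State s1 is not in {s0, s2}.

No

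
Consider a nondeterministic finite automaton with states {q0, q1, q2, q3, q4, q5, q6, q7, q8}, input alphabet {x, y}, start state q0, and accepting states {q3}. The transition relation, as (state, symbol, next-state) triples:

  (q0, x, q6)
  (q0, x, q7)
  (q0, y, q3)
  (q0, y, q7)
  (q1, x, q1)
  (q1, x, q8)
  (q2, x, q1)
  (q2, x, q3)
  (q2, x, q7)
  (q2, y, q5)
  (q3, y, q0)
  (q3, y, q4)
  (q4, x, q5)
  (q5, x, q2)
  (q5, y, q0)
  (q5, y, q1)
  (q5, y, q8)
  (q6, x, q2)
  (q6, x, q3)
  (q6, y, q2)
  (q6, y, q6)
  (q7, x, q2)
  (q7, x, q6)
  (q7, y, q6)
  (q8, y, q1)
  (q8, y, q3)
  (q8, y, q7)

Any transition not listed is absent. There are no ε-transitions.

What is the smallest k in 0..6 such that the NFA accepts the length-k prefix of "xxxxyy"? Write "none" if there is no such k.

Start in {q0}.
Read 'x': {q0} → {q6, q7}.
Read 'x': {q6, q7} → {q2, q3, q6}.
None of the earlier sets intersect F, but {q2, q3, q6} does.

2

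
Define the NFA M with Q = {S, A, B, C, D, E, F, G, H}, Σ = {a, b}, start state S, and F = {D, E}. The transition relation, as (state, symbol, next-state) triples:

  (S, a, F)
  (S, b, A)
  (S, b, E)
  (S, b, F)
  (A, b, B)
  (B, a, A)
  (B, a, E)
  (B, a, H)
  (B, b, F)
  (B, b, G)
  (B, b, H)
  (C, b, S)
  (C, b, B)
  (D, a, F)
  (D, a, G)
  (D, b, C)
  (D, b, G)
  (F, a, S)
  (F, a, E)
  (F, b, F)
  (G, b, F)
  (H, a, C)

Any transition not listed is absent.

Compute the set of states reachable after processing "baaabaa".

{F}

Start in {S}.
Read 'b': {S} → {A, E, F}.
Read 'a': {A, E, F} → {S, E}.
Read 'a': {S, E} → {F}.
Read 'a': {F} → {S, E}.
Read 'b': {S, E} → {A, E, F}.
Read 'a': {A, E, F} → {S, E}.
Read 'a': {S, E} → {F}.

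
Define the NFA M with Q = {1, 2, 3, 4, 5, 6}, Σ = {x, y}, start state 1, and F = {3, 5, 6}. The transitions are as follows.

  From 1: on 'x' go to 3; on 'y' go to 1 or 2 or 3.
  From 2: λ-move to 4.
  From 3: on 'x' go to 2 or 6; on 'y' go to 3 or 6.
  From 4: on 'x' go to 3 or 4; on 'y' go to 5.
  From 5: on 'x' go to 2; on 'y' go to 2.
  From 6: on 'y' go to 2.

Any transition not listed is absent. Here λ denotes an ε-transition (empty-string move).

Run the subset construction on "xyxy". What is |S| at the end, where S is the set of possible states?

Start in {1}.
Read 'x': 1→{3}; now {3}.
Read 'y': 3→{3, 6}; now {3, 6}.
Read 'x': 3→{2, 6}, 6→∅; union {2, 6}; ε-closure = {2, 4, 6}.
Read 'y': 2→∅, 4→{5}, 6→{2}; union {2, 5}; ε-closure = {2, 4, 5}.
That set has 3 states.

3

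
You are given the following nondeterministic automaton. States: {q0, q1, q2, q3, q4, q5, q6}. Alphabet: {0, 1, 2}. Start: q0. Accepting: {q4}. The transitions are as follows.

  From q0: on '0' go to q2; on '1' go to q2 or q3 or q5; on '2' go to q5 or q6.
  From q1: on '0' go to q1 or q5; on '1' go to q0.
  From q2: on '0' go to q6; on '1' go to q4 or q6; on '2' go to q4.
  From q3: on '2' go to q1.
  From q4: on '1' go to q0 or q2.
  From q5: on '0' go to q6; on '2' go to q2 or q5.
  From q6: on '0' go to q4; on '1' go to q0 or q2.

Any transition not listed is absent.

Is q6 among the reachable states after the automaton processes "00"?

Yes

Start in {q0}.
Read '0': {q0} → {q2}.
Read '0': {q2} → {q6}.
State q6 is in {q6}.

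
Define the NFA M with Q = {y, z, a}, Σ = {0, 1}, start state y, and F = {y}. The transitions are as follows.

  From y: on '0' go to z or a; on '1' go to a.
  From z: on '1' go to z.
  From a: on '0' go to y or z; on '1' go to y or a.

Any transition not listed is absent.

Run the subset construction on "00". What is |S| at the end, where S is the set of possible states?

2

Start in {y}.
Read '0': {y} → {z, a}.
Read '0': {z, a} → {y, z}.
That set has 2 states.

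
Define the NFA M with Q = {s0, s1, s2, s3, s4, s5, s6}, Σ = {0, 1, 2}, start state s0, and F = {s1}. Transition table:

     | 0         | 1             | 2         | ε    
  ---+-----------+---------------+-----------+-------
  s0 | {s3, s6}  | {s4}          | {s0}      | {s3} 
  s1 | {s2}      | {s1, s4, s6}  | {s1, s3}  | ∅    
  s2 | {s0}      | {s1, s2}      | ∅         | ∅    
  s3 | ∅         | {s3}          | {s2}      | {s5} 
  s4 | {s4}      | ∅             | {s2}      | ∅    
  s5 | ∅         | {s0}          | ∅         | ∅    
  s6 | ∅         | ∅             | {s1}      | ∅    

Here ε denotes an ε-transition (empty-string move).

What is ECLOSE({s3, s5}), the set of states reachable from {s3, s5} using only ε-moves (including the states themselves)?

{s3, s5}

Begin with {s3, s5}.
No ε-moves leave this set, so the closure equals the set itself.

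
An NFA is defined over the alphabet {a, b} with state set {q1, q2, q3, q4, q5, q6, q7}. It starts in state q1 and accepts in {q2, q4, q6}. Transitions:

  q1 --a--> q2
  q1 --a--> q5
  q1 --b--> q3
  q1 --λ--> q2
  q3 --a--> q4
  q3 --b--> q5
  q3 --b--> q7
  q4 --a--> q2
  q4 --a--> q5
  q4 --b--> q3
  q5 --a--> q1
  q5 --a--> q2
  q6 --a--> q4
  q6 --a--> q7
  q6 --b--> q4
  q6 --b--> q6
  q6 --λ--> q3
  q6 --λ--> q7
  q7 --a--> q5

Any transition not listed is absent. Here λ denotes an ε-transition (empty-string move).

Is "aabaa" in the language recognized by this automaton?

Start: ε-closure({q1}) = {q1, q2}.
Read 'a': q1→{q2, q5}, q2→∅; now {q2, q5}.
Read 'a': q2→∅, q5→{q1, q2}; now {q1, q2}.
Read 'b': q1→{q3}, q2→∅; now {q3}.
Read 'a': q3→{q4}; now {q4}.
Read 'a': q4→{q2, q5}; now {q2, q5}.
The final set {q2, q5} contains the accepting state q2.

Yes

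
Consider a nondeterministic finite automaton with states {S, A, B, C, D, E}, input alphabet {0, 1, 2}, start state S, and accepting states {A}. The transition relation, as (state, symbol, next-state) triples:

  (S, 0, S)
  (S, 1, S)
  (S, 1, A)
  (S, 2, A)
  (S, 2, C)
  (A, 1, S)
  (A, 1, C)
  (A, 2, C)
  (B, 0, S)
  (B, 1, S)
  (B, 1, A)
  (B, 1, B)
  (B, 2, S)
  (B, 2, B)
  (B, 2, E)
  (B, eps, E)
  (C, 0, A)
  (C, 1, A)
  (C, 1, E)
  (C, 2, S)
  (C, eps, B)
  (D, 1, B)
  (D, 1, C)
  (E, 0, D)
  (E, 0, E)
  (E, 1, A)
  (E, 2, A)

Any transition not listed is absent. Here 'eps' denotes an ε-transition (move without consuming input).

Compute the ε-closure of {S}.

Begin with {S}.
No ε-moves leave this set, so the closure equals the set itself.

{S}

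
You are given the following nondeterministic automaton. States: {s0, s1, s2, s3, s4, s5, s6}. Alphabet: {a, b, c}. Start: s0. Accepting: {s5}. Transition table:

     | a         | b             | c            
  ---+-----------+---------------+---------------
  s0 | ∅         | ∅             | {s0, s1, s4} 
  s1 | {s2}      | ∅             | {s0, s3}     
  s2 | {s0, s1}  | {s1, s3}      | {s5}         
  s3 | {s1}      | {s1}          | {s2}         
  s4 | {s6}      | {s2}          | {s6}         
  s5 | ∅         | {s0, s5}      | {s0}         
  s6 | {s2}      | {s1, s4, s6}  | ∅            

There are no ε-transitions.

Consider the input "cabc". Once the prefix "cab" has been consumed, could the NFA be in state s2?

Start in {s0}.
Read 'c': s0→{s0, s1, s4}; now {s0, s1, s4}.
Read 'a': s0→∅, s1→{s2}, s4→{s6}; now {s2, s6}.
Read 'b': s2→{s1, s3}, s6→{s1, s4, s6}; now {s1, s3, s4, s6}.
State s2 is not in {s1, s3, s4, s6}.

No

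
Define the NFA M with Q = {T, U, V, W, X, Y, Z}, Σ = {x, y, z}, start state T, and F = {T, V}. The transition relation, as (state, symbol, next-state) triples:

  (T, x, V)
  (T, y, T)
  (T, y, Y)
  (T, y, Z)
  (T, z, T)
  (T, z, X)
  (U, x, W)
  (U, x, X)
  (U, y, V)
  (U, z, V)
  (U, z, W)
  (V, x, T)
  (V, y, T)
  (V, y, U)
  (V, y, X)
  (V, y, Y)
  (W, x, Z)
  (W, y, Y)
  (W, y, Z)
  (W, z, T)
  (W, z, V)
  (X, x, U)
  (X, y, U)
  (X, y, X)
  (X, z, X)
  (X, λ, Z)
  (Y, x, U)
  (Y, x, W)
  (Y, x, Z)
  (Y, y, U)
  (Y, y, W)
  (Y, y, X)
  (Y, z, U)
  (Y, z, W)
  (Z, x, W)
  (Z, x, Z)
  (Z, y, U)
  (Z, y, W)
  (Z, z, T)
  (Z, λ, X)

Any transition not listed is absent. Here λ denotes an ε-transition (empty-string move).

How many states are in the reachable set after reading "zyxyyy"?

Start in {T}.
Read 'z': T→{T, X}; union {T, X}; ε-closure = {T, X, Z}.
Read 'y': T→{T, Y, Z}, X→{U, X}, Z→{U, W}; now {T, U, W, X, Y, Z}.
Read 'x': T→{V}, U→{W, X}, W→{Z}, X→{U}, Y→{U, W, Z}, Z→{W, Z}; now {U, V, W, X, Z}.
Read 'y': U→{V}, V→{T, U, X, Y}, W→{Y, Z}, X→{U, X}, Z→{U, W}; now {T, U, V, W, X, Y, Z}.
Read 'y': T→{T, Y, Z}, U→{V}, V→{T, U, X, Y}, W→{Y, Z}, X→{U, X}, Y→{U, W, X}, Z→{U, W}; now {T, U, V, W, X, Y, Z}.
Read 'y': T→{T, Y, Z}, U→{V}, V→{T, U, X, Y}, W→{Y, Z}, X→{U, X}, Y→{U, W, X}, Z→{U, W}; now {T, U, V, W, X, Y, Z}.
That set has 7 states.

7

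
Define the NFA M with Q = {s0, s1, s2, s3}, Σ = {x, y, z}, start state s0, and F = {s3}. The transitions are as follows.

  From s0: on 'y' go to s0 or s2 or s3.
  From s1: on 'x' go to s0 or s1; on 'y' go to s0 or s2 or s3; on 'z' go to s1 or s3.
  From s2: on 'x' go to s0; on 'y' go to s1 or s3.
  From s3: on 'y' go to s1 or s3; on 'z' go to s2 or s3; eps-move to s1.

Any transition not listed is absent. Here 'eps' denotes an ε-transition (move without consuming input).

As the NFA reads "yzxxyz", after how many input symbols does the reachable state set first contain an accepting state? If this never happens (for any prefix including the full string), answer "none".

Start in {s0}.
Read 'y': {s0} → {s0, s1, s2, s3}.
None of the earlier sets intersect F, but {s0, s1, s2, s3} does.

1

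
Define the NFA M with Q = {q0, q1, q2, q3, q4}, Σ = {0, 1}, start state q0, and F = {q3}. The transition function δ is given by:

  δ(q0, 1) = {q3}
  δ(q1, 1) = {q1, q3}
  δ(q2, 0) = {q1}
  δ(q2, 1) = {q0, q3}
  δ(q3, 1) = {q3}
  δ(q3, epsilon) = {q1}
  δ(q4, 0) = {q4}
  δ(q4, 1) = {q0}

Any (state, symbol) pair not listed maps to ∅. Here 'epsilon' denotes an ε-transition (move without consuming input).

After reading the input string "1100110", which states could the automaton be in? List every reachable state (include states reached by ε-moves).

Start in {q0}.
Read '1': q0→{q3}; union {q3}; ε-closure = {q1, q3}.
Read '1': q1→{q1, q3}, q3→{q3}; now {q1, q3}.
Read '0': q1→∅, q3→∅; now ∅.
The set is empty and remains empty for the remaining 4 symbols.

∅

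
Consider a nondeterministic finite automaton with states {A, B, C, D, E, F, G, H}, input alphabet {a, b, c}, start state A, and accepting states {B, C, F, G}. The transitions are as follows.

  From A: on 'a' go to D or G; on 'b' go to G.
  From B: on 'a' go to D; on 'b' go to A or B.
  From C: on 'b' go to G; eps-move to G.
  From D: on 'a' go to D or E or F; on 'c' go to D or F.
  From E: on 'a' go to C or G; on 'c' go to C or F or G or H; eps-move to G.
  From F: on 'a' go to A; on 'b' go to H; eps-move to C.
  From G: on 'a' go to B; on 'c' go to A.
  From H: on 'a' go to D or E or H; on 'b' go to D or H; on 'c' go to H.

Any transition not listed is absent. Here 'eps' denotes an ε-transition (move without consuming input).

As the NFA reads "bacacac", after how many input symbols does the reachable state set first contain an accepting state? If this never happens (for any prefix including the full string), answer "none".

1

Start in {A}.
Read 'b': A→{G}; now {G}.
None of the earlier sets intersect F, but {G} does.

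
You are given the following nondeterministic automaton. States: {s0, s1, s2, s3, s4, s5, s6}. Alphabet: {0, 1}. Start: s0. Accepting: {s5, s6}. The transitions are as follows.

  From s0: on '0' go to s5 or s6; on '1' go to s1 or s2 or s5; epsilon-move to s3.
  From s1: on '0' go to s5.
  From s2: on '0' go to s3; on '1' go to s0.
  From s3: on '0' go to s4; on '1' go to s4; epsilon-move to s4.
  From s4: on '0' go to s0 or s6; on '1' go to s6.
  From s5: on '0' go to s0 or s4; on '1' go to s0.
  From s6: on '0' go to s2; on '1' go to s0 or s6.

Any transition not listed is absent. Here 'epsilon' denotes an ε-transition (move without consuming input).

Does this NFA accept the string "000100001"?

Start: ε-closure({s0}) = {s0, s3, s4}.
Read '0': s0→{s5, s6}, s3→{s4}, s4→{s0, s6}; union {s0, s4, s5, s6}; ε-closure = {s0, s3, s4, s5, s6}.
Read '0': s0→{s5, s6}, s3→{s4}, s4→{s0, s6}, s5→{s0, s4}, s6→{s2}; union {s0, s2, s4, s5, s6}; ε-closure = {s0, s2, s3, s4, s5, s6}.
Read '0': s0→{s5, s6}, s2→{s3}, s3→{s4}, s4→{s0, s6}, s5→{s0, s4}, s6→{s2}; now {s0, s2, s3, s4, s5, s6}.
Read '1': s0→{s1, s2, s5}, s2→{s0}, s3→{s4}, s4→{s6}, s5→{s0}, s6→{s0, s6}; union {s0, s1, s2, s4, s5, s6}; ε-closure = {s0, s1, s2, s3, s4, s5, s6}.
Read '0': s0→{s5, s6}, s1→{s5}, s2→{s3}, s3→{s4}, s4→{s0, s6}, s5→{s0, s4}, s6→{s2}; now {s0, s2, s3, s4, s5, s6}.
Read '0': s0→{s5, s6}, s2→{s3}, s3→{s4}, s4→{s0, s6}, s5→{s0, s4}, s6→{s2}; now {s0, s2, s3, s4, s5, s6}.
Read '0': s0→{s5, s6}, s2→{s3}, s3→{s4}, s4→{s0, s6}, s5→{s0, s4}, s6→{s2}; now {s0, s2, s3, s4, s5, s6}.
Read '0': s0→{s5, s6}, s2→{s3}, s3→{s4}, s4→{s0, s6}, s5→{s0, s4}, s6→{s2}; now {s0, s2, s3, s4, s5, s6}.
Read '1': s0→{s1, s2, s5}, s2→{s0}, s3→{s4}, s4→{s6}, s5→{s0}, s6→{s0, s6}; union {s0, s1, s2, s4, s5, s6}; ε-closure = {s0, s1, s2, s3, s4, s5, s6}.
The final set {s0, s1, s2, s3, s4, s5, s6} contains the accepting states s5, s6.

Yes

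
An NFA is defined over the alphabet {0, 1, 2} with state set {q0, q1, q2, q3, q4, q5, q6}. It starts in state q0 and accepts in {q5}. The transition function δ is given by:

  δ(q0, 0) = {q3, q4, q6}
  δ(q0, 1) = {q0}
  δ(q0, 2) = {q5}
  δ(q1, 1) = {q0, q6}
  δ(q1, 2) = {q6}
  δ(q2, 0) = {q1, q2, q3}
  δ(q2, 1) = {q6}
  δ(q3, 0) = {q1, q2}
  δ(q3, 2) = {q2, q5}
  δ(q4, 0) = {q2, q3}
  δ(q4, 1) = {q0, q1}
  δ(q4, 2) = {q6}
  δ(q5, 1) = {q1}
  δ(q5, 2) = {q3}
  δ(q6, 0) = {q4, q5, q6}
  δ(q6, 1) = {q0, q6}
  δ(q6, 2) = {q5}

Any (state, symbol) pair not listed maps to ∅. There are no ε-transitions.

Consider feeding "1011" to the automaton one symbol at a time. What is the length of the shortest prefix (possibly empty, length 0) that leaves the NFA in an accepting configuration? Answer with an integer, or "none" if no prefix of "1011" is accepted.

none

Start in {q0}.
Read '1': q0→{q0}; now {q0}.
Read '0': q0→{q3, q4, q6}; now {q3, q4, q6}.
Read '1': q3→∅, q4→{q0, q1}, q6→{q0, q6}; now {q0, q1, q6}.
Read '1': q0→{q0}, q1→{q0, q6}, q6→{q0, q6}; now {q0, q6}.
No reachable set along the way intersects F.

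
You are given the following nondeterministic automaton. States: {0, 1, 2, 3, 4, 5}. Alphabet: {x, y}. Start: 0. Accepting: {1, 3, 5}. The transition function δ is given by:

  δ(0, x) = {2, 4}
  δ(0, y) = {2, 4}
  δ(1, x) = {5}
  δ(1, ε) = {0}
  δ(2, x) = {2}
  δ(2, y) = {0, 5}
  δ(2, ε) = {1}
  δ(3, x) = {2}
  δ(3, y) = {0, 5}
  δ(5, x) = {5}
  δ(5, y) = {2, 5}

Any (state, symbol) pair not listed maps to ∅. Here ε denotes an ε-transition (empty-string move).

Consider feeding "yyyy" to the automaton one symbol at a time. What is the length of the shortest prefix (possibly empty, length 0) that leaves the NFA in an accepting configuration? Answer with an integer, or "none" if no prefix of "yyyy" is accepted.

1

Start in {0}.
Read 'y': {0} → {0, 1, 2, 4}.
None of the earlier sets intersect F, but {0, 1, 2, 4} does.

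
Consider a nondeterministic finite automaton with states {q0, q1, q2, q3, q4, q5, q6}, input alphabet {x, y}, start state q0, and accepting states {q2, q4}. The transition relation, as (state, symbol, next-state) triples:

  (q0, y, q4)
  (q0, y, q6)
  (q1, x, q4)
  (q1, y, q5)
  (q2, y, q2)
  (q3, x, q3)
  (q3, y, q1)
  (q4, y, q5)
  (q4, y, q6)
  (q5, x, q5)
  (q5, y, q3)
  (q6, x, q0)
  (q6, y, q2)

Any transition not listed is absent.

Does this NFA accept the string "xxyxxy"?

Start in {q0}.
Read 'x': q0→∅; now ∅.
The set is empty and remains empty for the remaining 5 symbols.
The final set ∅ contains no accepting state.

No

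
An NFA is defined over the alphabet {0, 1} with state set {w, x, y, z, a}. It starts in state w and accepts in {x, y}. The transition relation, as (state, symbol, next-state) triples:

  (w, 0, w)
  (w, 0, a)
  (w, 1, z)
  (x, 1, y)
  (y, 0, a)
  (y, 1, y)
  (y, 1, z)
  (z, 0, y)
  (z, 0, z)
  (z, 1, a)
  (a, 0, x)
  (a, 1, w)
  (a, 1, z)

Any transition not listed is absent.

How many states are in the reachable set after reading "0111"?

Start in {w}.
Read '0': w→{w, a}; now {w, a}.
Read '1': w→{z}, a→{w, z}; now {w, z}.
Read '1': w→{z}, z→{a}; now {z, a}.
Read '1': z→{a}, a→{w, z}; now {w, z, a}.
That set has 3 states.

3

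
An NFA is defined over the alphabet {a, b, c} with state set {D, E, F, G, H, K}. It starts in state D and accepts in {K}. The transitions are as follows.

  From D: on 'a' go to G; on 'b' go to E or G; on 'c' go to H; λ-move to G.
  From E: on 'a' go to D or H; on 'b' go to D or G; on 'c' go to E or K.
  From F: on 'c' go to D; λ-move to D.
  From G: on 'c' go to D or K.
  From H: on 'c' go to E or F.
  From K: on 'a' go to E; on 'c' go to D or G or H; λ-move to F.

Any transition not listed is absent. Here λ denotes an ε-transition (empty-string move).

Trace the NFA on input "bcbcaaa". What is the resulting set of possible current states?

{G}

Start: ε-closure({D}) = {D, G}.
Read 'b': D→{E, G}, G→∅; now {E, G}.
Read 'c': E→{E, K}, G→{D, K}; union {D, E, K}; ε-closure = {D, E, F, G, K}.
Read 'b': D→{E, G}, E→{D, G}, F→∅, G→∅, K→∅; now {D, E, G}.
Read 'c': D→{H}, E→{E, K}, G→{D, K}; union {D, E, H, K}; ε-closure = {D, E, F, G, H, K}.
Read 'a': D→{G}, E→{D, H}, F→∅, G→∅, H→∅, K→{E}; now {D, E, G, H}.
Read 'a': D→{G}, E→{D, H}, G→∅, H→∅; now {D, G, H}.
Read 'a': D→{G}, G→∅, H→∅; now {G}.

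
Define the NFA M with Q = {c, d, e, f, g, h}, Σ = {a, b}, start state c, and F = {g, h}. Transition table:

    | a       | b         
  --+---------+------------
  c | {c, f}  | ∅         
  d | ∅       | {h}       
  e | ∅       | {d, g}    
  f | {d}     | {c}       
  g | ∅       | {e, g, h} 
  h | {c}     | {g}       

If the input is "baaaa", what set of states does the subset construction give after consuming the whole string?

Start in {c}.
Read 'b': c→∅; now ∅.
The set is empty and remains empty for the remaining 4 symbols.

∅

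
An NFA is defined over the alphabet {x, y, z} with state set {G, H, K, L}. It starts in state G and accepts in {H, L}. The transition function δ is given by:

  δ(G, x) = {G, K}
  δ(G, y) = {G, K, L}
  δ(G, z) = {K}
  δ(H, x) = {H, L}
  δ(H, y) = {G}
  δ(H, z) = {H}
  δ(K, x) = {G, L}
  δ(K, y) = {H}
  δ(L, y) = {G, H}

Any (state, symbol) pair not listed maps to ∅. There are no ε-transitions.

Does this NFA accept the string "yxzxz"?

Start in {G}.
Read 'y': {G} → {G, K, L}.
Read 'x': {G, K, L} → {G, K, L}.
Read 'z': {G, K, L} → {K}.
Read 'x': {K} → {G, L}.
Read 'z': {G, L} → {K}.
The final set {K} contains no accepting state.

No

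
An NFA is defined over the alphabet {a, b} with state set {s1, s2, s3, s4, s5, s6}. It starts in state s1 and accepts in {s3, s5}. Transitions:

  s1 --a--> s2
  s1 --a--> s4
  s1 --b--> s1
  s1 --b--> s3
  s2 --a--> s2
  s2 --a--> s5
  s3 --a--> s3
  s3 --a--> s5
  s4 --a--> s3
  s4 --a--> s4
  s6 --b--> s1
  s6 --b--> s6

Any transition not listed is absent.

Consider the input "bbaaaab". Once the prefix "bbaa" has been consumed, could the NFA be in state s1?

No

Start in {s1}.
Read 'b': s1→{s1, s3}; now {s1, s3}.
Read 'b': s1→{s1, s3}, s3→∅; now {s1, s3}.
Read 'a': s1→{s2, s4}, s3→{s3, s5}; now {s2, s3, s4, s5}.
Read 'a': s2→{s2, s5}, s3→{s3, s5}, s4→{s3, s4}, s5→∅; now {s2, s3, s4, s5}.
State s1 is not in {s2, s3, s4, s5}.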